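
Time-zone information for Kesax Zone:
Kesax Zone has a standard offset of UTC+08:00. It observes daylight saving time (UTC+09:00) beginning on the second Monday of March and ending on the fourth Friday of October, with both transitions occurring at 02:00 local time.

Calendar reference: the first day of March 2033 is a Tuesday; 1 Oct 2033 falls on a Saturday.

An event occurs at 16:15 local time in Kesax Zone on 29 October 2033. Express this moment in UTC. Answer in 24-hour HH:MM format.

08:15

1 March 2033 is a Tuesday, so the first Monday is March 7 and the second is March 14.
1 October 2033 is a Saturday, so the first Friday is October 7 and the fourth is October 28.
29 October 2033 is outside the daylight-saving period (14 March – 28 October), so Kesax Zone is on standard time, UTC+08:00.
16:15 local − 8h = 08:15 UTC.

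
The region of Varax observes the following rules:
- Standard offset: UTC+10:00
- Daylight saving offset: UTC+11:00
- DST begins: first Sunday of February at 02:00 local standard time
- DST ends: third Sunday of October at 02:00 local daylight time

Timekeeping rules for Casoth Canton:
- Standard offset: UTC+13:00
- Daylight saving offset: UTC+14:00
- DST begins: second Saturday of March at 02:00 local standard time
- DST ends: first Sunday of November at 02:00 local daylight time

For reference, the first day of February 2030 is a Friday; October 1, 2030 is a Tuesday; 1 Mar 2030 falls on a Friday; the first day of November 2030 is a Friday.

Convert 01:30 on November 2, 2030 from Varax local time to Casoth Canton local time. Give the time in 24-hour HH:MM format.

1 February 2030 is a Friday, so the first Sunday is February 3.
1 October 2030 is a Tuesday, so the first Sunday is October 6 and the third is October 20.
November 2, 2030 is outside the daylight-saving period (3 February – 20 October), so Varax is on standard time, UTC+10:00.
01:30 Varax − 10h = 15:30 UTC (rolling into the previous day, 1 November 2030).
1 March 2030 is a Friday, so the first Saturday is March 2 and the second is March 9.
1 November 2030 is a Friday, so the first Sunday is November 3.
At the standard offset (UTC+13:00), 15:30 UTC + 13h = 04:30 Casoth Canton standard time (rolling into the next day, 2 November 2030).
The standard-time date in Casoth Canton, November 2, 2030, falls between 9 March and 3 November, so daylight saving is in effect and Casoth Canton is at UTC+14:00.
15:30 UTC + 14h = 05:30 Casoth Canton (rolling into the next day, 2 November 2030).

05:30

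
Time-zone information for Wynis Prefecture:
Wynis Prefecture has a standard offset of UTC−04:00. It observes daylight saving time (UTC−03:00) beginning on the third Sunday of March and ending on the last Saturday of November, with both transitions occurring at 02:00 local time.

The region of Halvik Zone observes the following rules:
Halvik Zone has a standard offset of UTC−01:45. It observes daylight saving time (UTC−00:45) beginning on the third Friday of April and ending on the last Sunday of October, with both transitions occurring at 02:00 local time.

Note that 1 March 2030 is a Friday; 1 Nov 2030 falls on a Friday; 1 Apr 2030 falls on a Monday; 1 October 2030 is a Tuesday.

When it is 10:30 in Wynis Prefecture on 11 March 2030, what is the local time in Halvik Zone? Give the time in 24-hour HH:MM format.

12:45

1 March 2030 is a Friday, so the first Sunday is March 3 and the third is March 17.
1 November 2030 is a Friday, so Saturdays fall on 2, 9, 16, 23, 30; the last is November 30.
11 March 2030 does not fall between 17 March and 30 November, so daylight saving is not in effect and Wynis Prefecture is at UTC−04:00.
10:30 Wynis Prefecture + 4h = 14:30 UTC.
1 April 2030 is a Monday, so the first Friday is April 5 and the third is April 19.
1 October 2030 is a Tuesday, so Sundays fall on 6, 13, 20, 27; the last is October 27.
At the standard offset (UTC−01:45), 14:30 UTC − 1h45m = 12:45 Halvik Zone standard time.
The standard-time date in Halvik Zone, 11 March 2030, is outside the daylight-saving period (19 April – 27 October), so Halvik Zone is on standard time, UTC−01:45.
14:30 UTC − 1h45m = 12:45 Halvik Zone.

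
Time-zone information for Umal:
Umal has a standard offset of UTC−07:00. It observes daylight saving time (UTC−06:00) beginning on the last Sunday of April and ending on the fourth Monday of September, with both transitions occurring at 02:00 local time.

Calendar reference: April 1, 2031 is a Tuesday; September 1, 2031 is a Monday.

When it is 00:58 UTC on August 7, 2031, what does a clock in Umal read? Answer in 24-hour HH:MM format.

18:58

1 April 2031 is a Tuesday, so Sundays fall on 6, 13, 20, 27; the last is April 27.
1 September 2031 is a Monday, so the first Monday is September 1 and the fourth is September 22.
At the standard offset (UTC−07:00), 00:58 UTC − 7h = 17:58 Umal standard time (rolling into the previous day, 6 August 2031).
The standard-time date in Umal, August 6, 2031, falls between 27 April and 22 September, so daylight saving is in effect and Umal is at UTC−06:00.
00:58 UTC − 6h = 18:58 local (rolling into the previous day, 6 August 2031).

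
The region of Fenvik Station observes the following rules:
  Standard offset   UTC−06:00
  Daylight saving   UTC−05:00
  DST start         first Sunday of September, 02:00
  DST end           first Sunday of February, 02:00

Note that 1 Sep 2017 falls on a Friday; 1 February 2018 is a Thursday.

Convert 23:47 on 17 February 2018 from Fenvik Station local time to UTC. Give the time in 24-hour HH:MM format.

05:47

1 September 2017 is a Friday, so the first Sunday is September 3.
1 February 2018 is a Thursday, so the first Sunday is February 4.
17 February 2018 is outside the daylight-saving period (3 September 2017 – 4 February 2018), so Fenvik Station is on standard time, UTC−06:00.
23:47 local + 6h = 05:47 UTC (rolling into the next day, 18 February 2018).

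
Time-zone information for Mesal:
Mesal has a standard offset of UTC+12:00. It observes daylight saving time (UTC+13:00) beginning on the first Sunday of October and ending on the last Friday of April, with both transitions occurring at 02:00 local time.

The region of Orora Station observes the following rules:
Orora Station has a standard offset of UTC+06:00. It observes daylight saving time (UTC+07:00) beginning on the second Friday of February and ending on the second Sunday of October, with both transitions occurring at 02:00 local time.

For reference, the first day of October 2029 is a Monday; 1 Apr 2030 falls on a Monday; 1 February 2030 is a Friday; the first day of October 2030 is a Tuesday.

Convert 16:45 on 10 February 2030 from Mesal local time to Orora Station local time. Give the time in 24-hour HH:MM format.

1 October 2029 is a Monday, so the first Sunday is October 7.
1 April 2030 is a Monday, so Fridays fall on 5, 12, 19, 26; the last is April 26.
10 February 2030 lies within the daylight-saving period (7 October 2029 – 26 April 2030), so Mesal is on daylight time, UTC+13:00.
16:45 Mesal − 13h = 03:45 UTC.
1 February 2030 is a Friday, so the first Friday is February 1 and the second is February 8.
1 October 2030 is a Tuesday, so the first Sunday is October 6 and the second is October 13.
At the standard offset (UTC+06:00), 03:45 UTC + 6h = 09:45 Orora Station standard time.
Daylight saving runs 8 February – 13 October; the standard-time date in Orora Station, 10 February 2030, is inside that window, so Orora Station is at UTC+07:00.
03:45 UTC + 7h = 10:45 Orora Station.

10:45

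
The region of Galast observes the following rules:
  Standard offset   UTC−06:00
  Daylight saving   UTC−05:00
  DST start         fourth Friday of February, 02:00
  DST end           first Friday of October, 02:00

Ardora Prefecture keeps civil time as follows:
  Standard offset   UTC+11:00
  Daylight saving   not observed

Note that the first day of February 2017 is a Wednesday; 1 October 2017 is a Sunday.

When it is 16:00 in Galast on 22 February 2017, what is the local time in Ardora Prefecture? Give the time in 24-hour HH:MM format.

1 February 2017 is a Wednesday, so the first Friday is February 3 and the fourth is February 24.
1 October 2017 is a Sunday, so the first Friday is October 6.
22 February 2017 does not fall between 24 February and 6 October, so daylight saving is not in effect and Galast is at UTC−06:00.
16:00 Galast + 6h = 22:00 UTC.
Ardora Prefecture has no daylight saving, so its offset is UTC+11:00 year-round.
22:00 UTC + 11h = 09:00 Ardora Prefecture (rolling into the next day, 23 February 2017).

09:00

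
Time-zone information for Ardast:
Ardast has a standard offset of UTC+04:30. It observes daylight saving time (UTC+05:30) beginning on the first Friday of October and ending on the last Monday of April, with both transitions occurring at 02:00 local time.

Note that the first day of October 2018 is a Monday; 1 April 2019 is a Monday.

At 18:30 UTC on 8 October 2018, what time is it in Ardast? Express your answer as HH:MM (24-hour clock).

00:00

1 October 2018 is a Monday, so the first Friday is October 5.
1 April 2019 is a Monday, so Mondays fall on 1, 8, 15, 22, 29; the last is April 29.
At the standard offset (UTC+04:30), 18:30 UTC + 4h30m = 23:00 Ardast standard time.
The standard-time date in Ardast, 8 October 2018, falls between 5 October 2018 and 29 April 2019, so daylight saving is in effect and Ardast is at UTC+05:30.
18:30 UTC + 5h30m = 00:00 local (rolling into the next day, 9 October 2018).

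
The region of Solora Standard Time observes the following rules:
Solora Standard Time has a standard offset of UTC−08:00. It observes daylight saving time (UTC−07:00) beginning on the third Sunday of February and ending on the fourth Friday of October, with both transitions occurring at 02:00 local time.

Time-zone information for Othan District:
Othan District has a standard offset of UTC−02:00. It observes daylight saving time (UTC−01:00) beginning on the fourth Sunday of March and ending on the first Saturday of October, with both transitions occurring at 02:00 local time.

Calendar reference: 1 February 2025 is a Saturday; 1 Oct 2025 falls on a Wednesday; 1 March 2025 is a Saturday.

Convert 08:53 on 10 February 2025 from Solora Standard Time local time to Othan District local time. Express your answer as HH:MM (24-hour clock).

14:53

1 February 2025 is a Saturday, so the first Sunday is February 2 and the third is February 16.
1 October 2025 is a Wednesday, so the first Friday is October 3 and the fourth is October 24.
10 February 2025 is outside the daylight-saving period (16 February – 24 October), so Solora Standard Time is on standard time, UTC−08:00.
08:53 Solora Standard Time + 8h = 16:53 UTC.
1 March 2025 is a Saturday, so the first Sunday is March 2 and the fourth is March 23.
1 October 2025 is a Wednesday, so the first Saturday is October 4.
At the standard offset (UTC−02:00), 16:53 UTC − 2h = 14:53 Othan District standard time.
The standard-time date in Othan District, 10 February 2025, does not fall between 23 March and 4 October, so daylight saving is not in effect and Othan District is at UTC−02:00.
16:53 UTC − 2h = 14:53 Othan District.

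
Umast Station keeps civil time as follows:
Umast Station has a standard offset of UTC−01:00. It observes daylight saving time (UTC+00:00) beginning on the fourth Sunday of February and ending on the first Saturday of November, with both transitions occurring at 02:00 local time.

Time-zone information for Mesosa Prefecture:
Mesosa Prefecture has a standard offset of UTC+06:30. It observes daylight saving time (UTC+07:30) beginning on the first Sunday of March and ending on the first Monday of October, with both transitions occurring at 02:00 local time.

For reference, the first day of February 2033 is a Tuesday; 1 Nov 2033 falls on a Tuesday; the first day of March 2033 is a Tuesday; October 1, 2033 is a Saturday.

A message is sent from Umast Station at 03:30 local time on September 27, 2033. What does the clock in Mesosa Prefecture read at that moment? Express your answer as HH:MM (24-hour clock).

1 February 2033 is a Tuesday, so the first Sunday is February 6 and the fourth is February 27.
1 November 2033 is a Tuesday, so the first Saturday is November 5.
September 27, 2033 falls between 27 February and 5 November, so daylight saving is in effect and Umast Station is at UTC+00:00.
03:30 Umast Station − 0h = 03:30 UTC.
1 March 2033 is a Tuesday, so the first Sunday is March 6.
1 October 2033 is a Saturday, so the first Monday is October 3.
At the standard offset (UTC+06:30), 03:30 UTC + 6h30m = 10:00 Mesosa Prefecture standard time.
The standard-time date in Mesosa Prefecture, September 27, 2033, falls between 6 March and 3 October, so daylight saving is in effect and Mesosa Prefecture is at UTC+07:30.
03:30 UTC + 7h30m = 11:00 Mesosa Prefecture.

11:00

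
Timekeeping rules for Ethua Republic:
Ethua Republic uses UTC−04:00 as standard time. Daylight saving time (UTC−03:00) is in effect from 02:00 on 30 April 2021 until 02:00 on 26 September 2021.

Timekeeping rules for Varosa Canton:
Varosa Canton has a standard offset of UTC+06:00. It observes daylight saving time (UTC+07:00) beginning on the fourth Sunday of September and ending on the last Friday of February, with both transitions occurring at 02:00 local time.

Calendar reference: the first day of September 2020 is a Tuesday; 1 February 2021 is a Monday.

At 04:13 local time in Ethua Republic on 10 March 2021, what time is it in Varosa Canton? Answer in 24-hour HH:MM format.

14:13

10 March 2021 is outside the daylight-saving period (30 April – 26 September), so Ethua Republic is on standard time, UTC−04:00.
04:13 Ethua Republic + 4h = 08:13 UTC.
1 September 2020 is a Tuesday, so the first Sunday is September 6 and the fourth is September 27.
1 February 2021 is a Monday, so Fridays fall on 5, 12, 19, 26; the last is February 26.
At the standard offset (UTC+06:00), 08:13 UTC + 6h = 14:13 Varosa Canton standard time.
The standard-time date in Varosa Canton, 10 March 2021, does not fall between 27 September 2020 and 26 February 2021, so daylight saving is not in effect and Varosa Canton is at UTC+06:00.
08:13 UTC + 6h = 14:13 Varosa Canton.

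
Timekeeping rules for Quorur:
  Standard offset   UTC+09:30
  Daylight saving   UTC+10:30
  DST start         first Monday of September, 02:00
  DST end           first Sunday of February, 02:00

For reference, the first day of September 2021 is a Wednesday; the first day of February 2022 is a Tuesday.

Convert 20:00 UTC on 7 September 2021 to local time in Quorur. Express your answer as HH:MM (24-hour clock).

1 September 2021 is a Wednesday, so the first Monday is September 6.
1 February 2022 is a Tuesday, so the first Sunday is February 6.
At the standard offset (UTC+09:30), 20:00 UTC + 9h30m = 05:30 Quorur standard time (rolling into the next day, 8 September 2021).
The standard-time date in Quorur, 8 September 2021, lies within the daylight-saving period (6 September 2021 – 6 February 2022), so Quorur is on daylight time, UTC+10:30.
20:00 UTC + 10h30m = 06:30 local (rolling into the next day, 8 September 2021).

06:30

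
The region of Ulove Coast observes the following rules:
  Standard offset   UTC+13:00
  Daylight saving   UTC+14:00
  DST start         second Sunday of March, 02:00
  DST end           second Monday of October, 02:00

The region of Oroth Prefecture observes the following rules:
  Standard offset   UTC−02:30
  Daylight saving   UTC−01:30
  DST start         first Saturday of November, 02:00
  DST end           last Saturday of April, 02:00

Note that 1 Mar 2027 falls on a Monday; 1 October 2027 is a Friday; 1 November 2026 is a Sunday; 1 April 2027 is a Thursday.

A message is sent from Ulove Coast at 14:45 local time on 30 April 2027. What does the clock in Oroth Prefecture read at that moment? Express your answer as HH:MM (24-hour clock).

22:15

1 March 2027 is a Monday, so the first Sunday is March 7 and the second is March 14.
1 October 2027 is a Friday, so the first Monday is October 4 and the second is October 11.
Daylight saving runs 14 March – 11 October; 30 April 2027 is inside that window, so Ulove Coast is at UTC+14:00.
14:45 Ulove Coast − 14h = 00:45 UTC.
1 November 2026 is a Sunday, so the first Saturday is November 7.
1 April 2027 is a Thursday, so Saturdays fall on 3, 10, 17, 24; the last is April 24.
At the standard offset (UTC−02:30), 00:45 UTC − 2h30m = 22:15 Oroth Prefecture standard time (rolling into the previous day, 29 April 2027).
The standard-time date in Oroth Prefecture, 29 April 2027, does not fall between 7 November 2026 and 24 April 2027, so daylight saving is not in effect and Oroth Prefecture is at UTC−02:30.
00:45 UTC − 2h30m = 22:15 Oroth Prefecture (rolling into the previous day, 29 April 2027).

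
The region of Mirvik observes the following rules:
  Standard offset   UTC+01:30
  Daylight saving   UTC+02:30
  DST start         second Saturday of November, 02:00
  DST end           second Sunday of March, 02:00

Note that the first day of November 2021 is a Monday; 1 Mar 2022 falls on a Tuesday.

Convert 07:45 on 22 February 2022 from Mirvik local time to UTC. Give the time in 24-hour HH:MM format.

1 November 2021 is a Monday, so the first Saturday is November 6 and the second is November 13.
1 March 2022 is a Tuesday, so the first Sunday is March 6 and the second is March 13.
22 February 2022 lies within the daylight-saving period (13 November 2021 – 13 March 2022), so Mirvik is on daylight time, UTC+02:30.
07:45 local − 2h30m = 05:15 UTC.

05:15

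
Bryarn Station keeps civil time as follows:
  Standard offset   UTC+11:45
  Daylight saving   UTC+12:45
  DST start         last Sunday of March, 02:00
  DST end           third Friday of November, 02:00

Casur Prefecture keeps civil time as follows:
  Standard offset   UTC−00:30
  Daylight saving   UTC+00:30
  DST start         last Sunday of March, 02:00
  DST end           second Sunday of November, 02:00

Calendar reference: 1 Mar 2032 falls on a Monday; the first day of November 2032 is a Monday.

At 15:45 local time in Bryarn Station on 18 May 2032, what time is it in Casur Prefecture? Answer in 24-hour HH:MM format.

1 March 2032 is a Monday, so Sundays fall on 7, 14, 21, 28; the last is March 28.
1 November 2032 is a Monday, so the first Friday is November 5 and the third is November 19.
Daylight saving runs 28 March – 19 November; 18 May 2032 is inside that window, so Bryarn Station is at UTC+12:45.
15:45 Bryarn Station − 12h45m = 03:00 UTC.
1 March 2032 is a Monday, so Sundays fall on 7, 14, 21, 28; the last is March 28.
1 November 2032 is a Monday, so the first Sunday is November 7 and the second is November 14.
At the standard offset (UTC−00:30), 03:00 UTC − 0h30m = 02:30 Casur Prefecture standard time.
Daylight saving runs 28 March – 14 November; the standard-time date in Casur Prefecture, 18 May 2032, is inside that window, so Casur Prefecture is at UTC+00:30.
03:00 UTC + 0h30m = 03:30 Casur Prefecture.

03:30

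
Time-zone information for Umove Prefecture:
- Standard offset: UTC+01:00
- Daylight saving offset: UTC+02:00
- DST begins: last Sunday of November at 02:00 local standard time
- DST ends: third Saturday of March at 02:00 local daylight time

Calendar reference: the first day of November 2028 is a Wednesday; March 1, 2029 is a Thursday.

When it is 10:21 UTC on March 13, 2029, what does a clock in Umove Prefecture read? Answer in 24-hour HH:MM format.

12:21

1 November 2028 is a Wednesday, so Sundays fall on 5, 12, 19, 26; the last is November 26.
1 March 2029 is a Thursday, so the first Saturday is March 3 and the third is March 17.
At the standard offset (UTC+01:00), 10:21 UTC + 1h = 11:21 Umove Prefecture standard time.
Daylight saving runs 26 November 2028 – 17 March 2029; the standard-time date in Umove Prefecture, March 13, 2029, is inside that window, so Umove Prefecture is at UTC+02:00.
10:21 UTC + 2h = 12:21 local.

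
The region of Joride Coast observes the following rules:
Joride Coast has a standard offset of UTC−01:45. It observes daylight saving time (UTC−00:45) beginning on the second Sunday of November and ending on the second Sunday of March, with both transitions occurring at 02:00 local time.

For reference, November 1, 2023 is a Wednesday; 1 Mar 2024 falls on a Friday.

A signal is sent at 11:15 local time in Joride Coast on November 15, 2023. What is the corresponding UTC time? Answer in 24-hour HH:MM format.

12:00

1 November 2023 is a Wednesday, so the first Sunday is November 5 and the second is November 12.
1 March 2024 is a Friday, so the first Sunday is March 3 and the second is March 10.
November 15, 2023 lies within the daylight-saving period (12 November 2023 – 10 March 2024), so Joride Coast is on daylight time, UTC−00:45.
11:15 local + 0h45m = 12:00 UTC.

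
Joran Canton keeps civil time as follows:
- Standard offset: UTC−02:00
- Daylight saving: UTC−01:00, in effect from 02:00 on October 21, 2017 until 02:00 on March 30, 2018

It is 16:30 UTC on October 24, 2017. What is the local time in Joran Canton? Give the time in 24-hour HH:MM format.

At the standard offset (UTC−02:00), 16:30 UTC − 2h = 14:30 Joran Canton standard time.
Daylight saving runs 21 October 2017 – 30 March 2018; the standard-time date in Joran Canton, October 24, 2017, is inside that window, so Joran Canton is at UTC−01:00.
16:30 UTC − 1h = 15:30 local.

15:30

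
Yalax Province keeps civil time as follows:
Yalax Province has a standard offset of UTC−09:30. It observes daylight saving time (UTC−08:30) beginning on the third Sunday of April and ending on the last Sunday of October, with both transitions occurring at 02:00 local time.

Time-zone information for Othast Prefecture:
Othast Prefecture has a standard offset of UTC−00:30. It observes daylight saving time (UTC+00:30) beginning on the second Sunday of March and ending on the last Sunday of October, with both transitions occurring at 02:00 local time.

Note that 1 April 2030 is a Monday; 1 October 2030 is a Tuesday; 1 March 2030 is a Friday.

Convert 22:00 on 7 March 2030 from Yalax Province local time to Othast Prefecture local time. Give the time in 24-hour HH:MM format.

07:00

1 April 2030 is a Monday, so the first Sunday is April 7 and the third is April 21.
1 October 2030 is a Tuesday, so Sundays fall on 6, 13, 20, 27; the last is October 27.
Daylight saving runs 21 April – 27 October; 7 March 2030 is outside that window, so Yalax Province is on standard time at UTC−09:30.
22:00 Yalax Province + 9h30m = 07:30 UTC (rolling into the next day, 8 March 2030).
1 March 2030 is a Friday, so the first Sunday is March 3 and the second is March 10.
1 October 2030 is a Tuesday, so Sundays fall on 6, 13, 20, 27; the last is October 27.
At the standard offset (UTC−00:30), 07:30 UTC − 0h30m = 07:00 Othast Prefecture standard time.
The standard-time date in Othast Prefecture, 8 March 2030, does not fall between 10 March and 27 October, so daylight saving is not in effect and Othast Prefecture is at UTC−00:30.
07:30 UTC − 0h30m = 07:00 Othast Prefecture.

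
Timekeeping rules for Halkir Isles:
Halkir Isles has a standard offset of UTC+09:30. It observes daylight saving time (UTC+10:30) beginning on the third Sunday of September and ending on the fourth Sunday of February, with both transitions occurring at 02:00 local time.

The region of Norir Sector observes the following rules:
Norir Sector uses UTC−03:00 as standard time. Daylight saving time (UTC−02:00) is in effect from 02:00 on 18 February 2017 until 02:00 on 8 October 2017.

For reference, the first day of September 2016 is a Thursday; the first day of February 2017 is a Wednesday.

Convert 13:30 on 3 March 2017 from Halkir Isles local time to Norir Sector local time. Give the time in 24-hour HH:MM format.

02:00

1 September 2016 is a Thursday, so the first Sunday is September 4 and the third is September 18.
1 February 2017 is a Wednesday, so the first Sunday is February 5 and the fourth is February 26.
3 March 2017 does not fall between 18 September 2016 and 26 February 2017, so daylight saving is not in effect and Halkir Isles is at UTC+09:30.
13:30 Halkir Isles − 9h30m = 04:00 UTC.
At the standard offset (UTC−03:00), 04:00 UTC − 3h = 01:00 Norir Sector standard time.
The standard-time date in Norir Sector, 3 March 2017, falls between 18 February and 8 October, so daylight saving is in effect and Norir Sector is at UTC−02:00.
04:00 UTC − 2h = 02:00 Norir Sector.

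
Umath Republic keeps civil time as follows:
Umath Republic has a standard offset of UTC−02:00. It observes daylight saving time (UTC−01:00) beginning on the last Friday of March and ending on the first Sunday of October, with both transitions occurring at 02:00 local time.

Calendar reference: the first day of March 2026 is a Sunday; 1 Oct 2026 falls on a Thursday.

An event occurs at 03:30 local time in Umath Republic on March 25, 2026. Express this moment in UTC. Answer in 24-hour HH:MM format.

05:30

1 March 2026 is a Sunday, so Fridays fall on 6, 13, 20, 27; the last is March 27.
1 October 2026 is a Thursday, so the first Sunday is October 4.
March 25, 2026 does not fall between 27 March and 4 October, so daylight saving is not in effect and Umath Republic is at UTC−02:00.
03:30 local + 2h = 05:30 UTC.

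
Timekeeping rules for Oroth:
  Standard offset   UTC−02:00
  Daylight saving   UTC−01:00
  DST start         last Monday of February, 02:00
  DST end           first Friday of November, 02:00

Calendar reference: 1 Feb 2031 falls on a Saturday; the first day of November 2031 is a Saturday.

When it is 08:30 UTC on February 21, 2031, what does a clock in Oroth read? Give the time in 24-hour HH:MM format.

06:30

1 February 2031 is a Saturday, so Mondays fall on 3, 10, 17, 24; the last is February 24.
1 November 2031 is a Saturday, so the first Friday is November 7.
At the standard offset (UTC−02:00), 08:30 UTC − 2h = 06:30 Oroth standard time.
The standard-time date in Oroth, February 21, 2031, is outside the daylight-saving period (24 February – 7 November), so Oroth is on standard time, UTC−02:00.
08:30 UTC − 2h = 06:30 local.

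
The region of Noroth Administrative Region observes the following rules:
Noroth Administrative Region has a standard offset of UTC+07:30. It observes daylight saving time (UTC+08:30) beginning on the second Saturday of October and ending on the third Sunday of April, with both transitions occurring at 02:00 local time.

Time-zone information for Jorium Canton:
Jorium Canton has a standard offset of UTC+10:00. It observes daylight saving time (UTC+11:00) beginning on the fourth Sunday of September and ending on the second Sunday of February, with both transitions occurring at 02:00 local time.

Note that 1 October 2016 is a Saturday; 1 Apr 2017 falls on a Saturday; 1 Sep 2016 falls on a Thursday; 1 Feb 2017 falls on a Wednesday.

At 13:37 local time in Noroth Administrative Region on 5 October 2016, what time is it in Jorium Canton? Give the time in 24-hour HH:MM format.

17:07

1 October 2016 is a Saturday, so the first Saturday is October 1 and the second is October 8.
1 April 2017 is a Saturday, so the first Sunday is April 2 and the third is April 16.
Daylight saving runs 8 October 2016 – 16 April 2017; 5 October 2016 is outside that window, so Noroth Administrative Region is on standard time at UTC+07:30.
13:37 Noroth Administrative Region − 7h30m = 06:07 UTC.
1 September 2016 is a Thursday, so the first Sunday is September 4 and the fourth is September 25.
1 February 2017 is a Wednesday, so the first Sunday is February 5 and the second is February 12.
At the standard offset (UTC+10:00), 06:07 UTC + 10h = 16:07 Jorium Canton standard time.
The standard-time date in Jorium Canton, 5 October 2016, lies within the daylight-saving period (25 September 2016 – 12 February 2017), so Jorium Canton is on daylight time, UTC+11:00.
06:07 UTC + 11h = 17:07 Jorium Canton.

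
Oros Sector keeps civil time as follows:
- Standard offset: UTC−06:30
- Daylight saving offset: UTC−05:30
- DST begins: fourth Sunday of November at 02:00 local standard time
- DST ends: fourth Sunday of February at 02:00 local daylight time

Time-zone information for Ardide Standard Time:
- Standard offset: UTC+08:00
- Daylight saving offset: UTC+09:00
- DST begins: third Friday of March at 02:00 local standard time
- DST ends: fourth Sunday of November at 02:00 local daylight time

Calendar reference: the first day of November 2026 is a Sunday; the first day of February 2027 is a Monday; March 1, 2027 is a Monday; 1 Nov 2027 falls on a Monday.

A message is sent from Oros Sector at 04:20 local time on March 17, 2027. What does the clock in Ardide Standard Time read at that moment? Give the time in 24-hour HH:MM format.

1 November 2026 is a Sunday, so the first Sunday is November 1 and the fourth is November 22.
1 February 2027 is a Monday, so the first Sunday is February 7 and the fourth is February 28.
March 17, 2027 does not fall between 22 November 2026 and 28 February 2027, so daylight saving is not in effect and Oros Sector is at UTC−06:30.
04:20 Oros Sector + 6h30m = 10:50 UTC.
1 March 2027 is a Monday, so the first Friday is March 5 and the third is March 19.
1 November 2027 is a Monday, so the first Sunday is November 7 and the fourth is November 28.
At the standard offset (UTC+08:00), 10:50 UTC + 8h = 18:50 Ardide Standard Time standard time.
Daylight saving runs 19 March – 28 November; the standard-time date in Ardide Standard Time, March 17, 2027, is outside that window, so Ardide Standard Time is on standard time at UTC+08:00.
10:50 UTC + 8h = 18:50 Ardide Standard Time.

18:50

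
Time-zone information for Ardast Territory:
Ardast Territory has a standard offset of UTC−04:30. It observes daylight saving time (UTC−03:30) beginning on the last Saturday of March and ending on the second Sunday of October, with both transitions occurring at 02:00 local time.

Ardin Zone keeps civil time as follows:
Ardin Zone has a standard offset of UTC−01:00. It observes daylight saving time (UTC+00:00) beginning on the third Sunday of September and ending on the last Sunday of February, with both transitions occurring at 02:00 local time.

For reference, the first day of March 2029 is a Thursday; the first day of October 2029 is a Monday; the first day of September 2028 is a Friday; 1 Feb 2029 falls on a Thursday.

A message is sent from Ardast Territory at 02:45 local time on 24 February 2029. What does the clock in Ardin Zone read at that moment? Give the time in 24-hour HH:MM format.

07:15

1 March 2029 is a Thursday, so Saturdays fall on 3, 10, 17, 24, 31; the last is March 31.
1 October 2029 is a Monday, so the first Sunday is October 7 and the second is October 14.
Daylight saving runs 31 March – 14 October; 24 February 2029 is outside that window, so Ardast Territory is on standard time at UTC−04:30.
02:45 Ardast Territory + 4h30m = 07:15 UTC.
1 September 2028 is a Friday, so the first Sunday is September 3 and the third is September 17.
1 February 2029 is a Thursday, so Sundays fall on 4, 11, 18, 25; the last is February 25.
At the standard offset (UTC−01:00), 07:15 UTC − 1h = 06:15 Ardin Zone standard time.
The standard-time date in Ardin Zone, 24 February 2029, lies within the daylight-saving period (17 September 2028 – 25 February 2029), so Ardin Zone is on daylight time, UTC+00:00.
07:15 UTC + 0h = 07:15 Ardin Zone.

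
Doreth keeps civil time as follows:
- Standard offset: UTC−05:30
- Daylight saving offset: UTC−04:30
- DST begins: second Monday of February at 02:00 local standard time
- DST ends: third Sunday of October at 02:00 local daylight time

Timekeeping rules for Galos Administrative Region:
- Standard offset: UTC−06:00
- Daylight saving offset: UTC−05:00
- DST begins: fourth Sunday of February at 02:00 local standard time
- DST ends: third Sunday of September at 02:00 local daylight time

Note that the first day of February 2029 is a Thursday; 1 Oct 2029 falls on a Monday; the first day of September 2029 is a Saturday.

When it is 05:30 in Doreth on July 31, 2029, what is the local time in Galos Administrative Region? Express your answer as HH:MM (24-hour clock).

1 February 2029 is a Thursday, so the first Monday is February 5 and the second is February 12.
1 October 2029 is a Monday, so the first Sunday is October 7 and the third is October 21.
Daylight saving runs 12 February – 21 October; July 31, 2029 is inside that window, so Doreth is at UTC−04:30.
05:30 Doreth + 4h30m = 10:00 UTC.
1 February 2029 is a Thursday, so the first Sunday is February 4 and the fourth is February 25.
1 September 2029 is a Saturday, so the first Sunday is September 2 and the third is September 16.
At the standard offset (UTC−06:00), 10:00 UTC − 6h = 04:00 Galos Administrative Region standard time.
The standard-time date in Galos Administrative Region, July 31, 2029, lies within the daylight-saving period (25 February – 16 September), so Galos Administrative Region is on daylight time, UTC−05:00.
10:00 UTC − 5h = 05:00 Galos Administrative Region.

05:00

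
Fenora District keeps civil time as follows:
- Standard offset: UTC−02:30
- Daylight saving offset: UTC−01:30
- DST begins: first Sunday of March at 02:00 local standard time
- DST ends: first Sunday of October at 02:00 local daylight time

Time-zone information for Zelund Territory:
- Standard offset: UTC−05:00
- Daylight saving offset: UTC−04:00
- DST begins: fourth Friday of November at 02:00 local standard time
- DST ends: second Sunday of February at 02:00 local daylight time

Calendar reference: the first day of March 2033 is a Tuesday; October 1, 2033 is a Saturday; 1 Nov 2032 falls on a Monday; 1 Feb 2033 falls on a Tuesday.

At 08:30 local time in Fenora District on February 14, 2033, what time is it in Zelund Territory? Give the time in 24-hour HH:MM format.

06:00

1 March 2033 is a Tuesday, so the first Sunday is March 6.
1 October 2033 is a Saturday, so the first Sunday is October 2.
February 14, 2033 does not fall between 6 March and 2 October, so daylight saving is not in effect and Fenora District is at UTC−02:30.
08:30 Fenora District + 2h30m = 11:00 UTC.
1 November 2032 is a Monday, so the first Friday is November 5 and the fourth is November 26.
1 February 2033 is a Tuesday, so the first Sunday is February 6 and the second is February 13.
At the standard offset (UTC−05:00), 11:00 UTC − 5h = 06:00 Zelund Territory standard time.
The standard-time date in Zelund Territory, February 14, 2033, does not fall between 26 November 2032 and 13 February 2033, so daylight saving is not in effect and Zelund Territory is at UTC−05:00.
11:00 UTC − 5h = 06:00 Zelund Territory.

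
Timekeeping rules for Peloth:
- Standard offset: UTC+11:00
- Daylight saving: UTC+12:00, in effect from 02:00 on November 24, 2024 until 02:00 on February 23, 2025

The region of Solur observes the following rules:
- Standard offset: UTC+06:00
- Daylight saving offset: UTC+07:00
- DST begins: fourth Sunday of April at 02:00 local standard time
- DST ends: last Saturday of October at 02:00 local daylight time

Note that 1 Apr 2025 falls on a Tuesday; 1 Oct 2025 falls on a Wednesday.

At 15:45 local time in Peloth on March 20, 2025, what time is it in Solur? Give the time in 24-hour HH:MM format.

Daylight saving runs 24 November 2024 – 23 February 2025; March 20, 2025 is outside that window, so Peloth is on standard time at UTC+11:00.
15:45 Peloth − 11h = 04:45 UTC.
1 April 2025 is a Tuesday, so the first Sunday is April 6 and the fourth is April 27.
1 October 2025 is a Wednesday, so Saturdays fall on 4, 11, 18, 25; the last is October 25.
At the standard offset (UTC+06:00), 04:45 UTC + 6h = 10:45 Solur standard time.
Daylight saving runs 27 April – 25 October; the standard-time date in Solur, March 20, 2025, is outside that window, so Solur is on standard time at UTC+06:00.
04:45 UTC + 6h = 10:45 Solur.

10:45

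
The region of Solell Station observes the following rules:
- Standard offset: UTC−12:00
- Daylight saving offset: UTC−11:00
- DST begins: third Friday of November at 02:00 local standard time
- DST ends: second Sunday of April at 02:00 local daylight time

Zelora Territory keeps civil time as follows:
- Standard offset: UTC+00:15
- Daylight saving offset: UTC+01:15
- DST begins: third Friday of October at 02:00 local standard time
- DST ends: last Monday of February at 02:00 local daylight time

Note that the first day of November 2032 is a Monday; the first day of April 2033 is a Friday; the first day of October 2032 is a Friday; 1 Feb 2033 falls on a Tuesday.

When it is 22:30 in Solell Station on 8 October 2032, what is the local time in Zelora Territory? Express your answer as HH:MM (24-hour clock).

10:45

1 November 2032 is a Monday, so the first Friday is November 5 and the third is November 19.
1 April 2033 is a Friday, so the first Sunday is April 3 and the second is April 10.
8 October 2032 is outside the daylight-saving period (19 November 2032 – 10 April 2033), so Solell Station is on standard time, UTC−12:00.
22:30 Solell Station + 12h = 10:30 UTC (rolling into the next day, 9 October 2032).
1 October 2032 is a Friday, so the first Friday is October 1 and the third is October 15.
1 February 2033 is a Tuesday, so Mondays fall on 7, 14, 21, 28; the last is February 28.
At the standard offset (UTC+00:15), 10:30 UTC + 0h15m = 10:45 Zelora Territory standard time.
The standard-time date in Zelora Territory, 9 October 2032, does not fall between 15 October 2032 and 28 February 2033, so daylight saving is not in effect and Zelora Territory is at UTC+00:15.
10:30 UTC + 0h15m = 10:45 Zelora Territory.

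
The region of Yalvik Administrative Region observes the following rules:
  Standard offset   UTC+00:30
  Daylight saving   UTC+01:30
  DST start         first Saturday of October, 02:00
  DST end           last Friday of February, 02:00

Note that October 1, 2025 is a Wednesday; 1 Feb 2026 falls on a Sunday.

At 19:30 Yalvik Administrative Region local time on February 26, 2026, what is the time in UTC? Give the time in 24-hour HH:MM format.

18:00

1 October 2025 is a Wednesday, so the first Saturday is October 4.
1 February 2026 is a Sunday, so Fridays fall on 6, 13, 20, 27; the last is February 27.
February 26, 2026 lies within the daylight-saving period (4 October 2025 – 27 February 2026), so Yalvik Administrative Region is on daylight time, UTC+01:30.
19:30 local − 1h30m = 18:00 UTC.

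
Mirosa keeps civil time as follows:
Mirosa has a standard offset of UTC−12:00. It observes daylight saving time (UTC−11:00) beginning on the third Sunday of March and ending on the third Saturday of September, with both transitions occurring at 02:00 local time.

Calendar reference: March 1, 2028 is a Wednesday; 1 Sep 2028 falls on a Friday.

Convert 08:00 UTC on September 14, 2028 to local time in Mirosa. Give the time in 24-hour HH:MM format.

21:00

1 March 2028 is a Wednesday, so the first Sunday is March 5 and the third is March 19.
1 September 2028 is a Friday, so the first Saturday is September 2 and the third is September 16.
At the standard offset (UTC−12:00), 08:00 UTC − 12h = 20:00 Mirosa standard time (rolling into the previous day, 13 September 2028).
The standard-time date in Mirosa, September 13, 2028, falls between 19 March and 16 September, so daylight saving is in effect and Mirosa is at UTC−11:00.
08:00 UTC − 11h = 21:00 local (rolling into the previous day, 13 September 2028).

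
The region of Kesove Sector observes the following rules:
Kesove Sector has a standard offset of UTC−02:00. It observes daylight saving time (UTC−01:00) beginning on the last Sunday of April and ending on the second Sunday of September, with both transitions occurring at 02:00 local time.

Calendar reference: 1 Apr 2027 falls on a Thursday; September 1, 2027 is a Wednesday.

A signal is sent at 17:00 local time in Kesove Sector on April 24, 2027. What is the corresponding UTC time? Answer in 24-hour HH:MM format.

1 April 2027 is a Thursday, so Sundays fall on 4, 11, 18, 25; the last is April 25.
1 September 2027 is a Wednesday, so the first Sunday is September 5 and the second is September 12.
April 24, 2027 is outside the daylight-saving period (25 April – 12 September), so Kesove Sector is on standard time, UTC−02:00.
17:00 local + 2h = 19:00 UTC.

19:00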